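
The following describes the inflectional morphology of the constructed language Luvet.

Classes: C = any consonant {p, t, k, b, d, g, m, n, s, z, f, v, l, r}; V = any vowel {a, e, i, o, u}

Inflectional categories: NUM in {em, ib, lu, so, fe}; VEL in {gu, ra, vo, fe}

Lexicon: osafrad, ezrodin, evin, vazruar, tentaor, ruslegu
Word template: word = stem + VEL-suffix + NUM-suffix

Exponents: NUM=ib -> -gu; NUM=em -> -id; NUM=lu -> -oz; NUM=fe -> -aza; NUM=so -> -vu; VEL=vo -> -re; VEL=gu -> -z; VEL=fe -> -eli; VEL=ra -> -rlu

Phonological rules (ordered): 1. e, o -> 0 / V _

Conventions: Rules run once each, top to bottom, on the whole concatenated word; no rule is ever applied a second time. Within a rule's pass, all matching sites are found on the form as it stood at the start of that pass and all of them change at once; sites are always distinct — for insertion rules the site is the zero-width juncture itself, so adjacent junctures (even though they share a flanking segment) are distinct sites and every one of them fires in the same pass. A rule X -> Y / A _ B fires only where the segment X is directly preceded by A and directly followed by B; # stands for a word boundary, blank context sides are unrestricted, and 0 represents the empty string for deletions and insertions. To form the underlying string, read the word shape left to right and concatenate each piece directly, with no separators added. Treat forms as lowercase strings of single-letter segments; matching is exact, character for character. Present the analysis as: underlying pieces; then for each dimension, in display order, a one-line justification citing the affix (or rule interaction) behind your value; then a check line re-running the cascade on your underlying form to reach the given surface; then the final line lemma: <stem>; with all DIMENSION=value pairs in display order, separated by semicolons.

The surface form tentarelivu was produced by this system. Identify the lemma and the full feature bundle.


underlying: tentaor-eli-vu
NUM=so - signalled by the affix -vu
VEL=fe - signalled by the affix -eli
check: tentaorelivu -> tentarelivu
lemma: tentaor; NUM=so; VEL=fe


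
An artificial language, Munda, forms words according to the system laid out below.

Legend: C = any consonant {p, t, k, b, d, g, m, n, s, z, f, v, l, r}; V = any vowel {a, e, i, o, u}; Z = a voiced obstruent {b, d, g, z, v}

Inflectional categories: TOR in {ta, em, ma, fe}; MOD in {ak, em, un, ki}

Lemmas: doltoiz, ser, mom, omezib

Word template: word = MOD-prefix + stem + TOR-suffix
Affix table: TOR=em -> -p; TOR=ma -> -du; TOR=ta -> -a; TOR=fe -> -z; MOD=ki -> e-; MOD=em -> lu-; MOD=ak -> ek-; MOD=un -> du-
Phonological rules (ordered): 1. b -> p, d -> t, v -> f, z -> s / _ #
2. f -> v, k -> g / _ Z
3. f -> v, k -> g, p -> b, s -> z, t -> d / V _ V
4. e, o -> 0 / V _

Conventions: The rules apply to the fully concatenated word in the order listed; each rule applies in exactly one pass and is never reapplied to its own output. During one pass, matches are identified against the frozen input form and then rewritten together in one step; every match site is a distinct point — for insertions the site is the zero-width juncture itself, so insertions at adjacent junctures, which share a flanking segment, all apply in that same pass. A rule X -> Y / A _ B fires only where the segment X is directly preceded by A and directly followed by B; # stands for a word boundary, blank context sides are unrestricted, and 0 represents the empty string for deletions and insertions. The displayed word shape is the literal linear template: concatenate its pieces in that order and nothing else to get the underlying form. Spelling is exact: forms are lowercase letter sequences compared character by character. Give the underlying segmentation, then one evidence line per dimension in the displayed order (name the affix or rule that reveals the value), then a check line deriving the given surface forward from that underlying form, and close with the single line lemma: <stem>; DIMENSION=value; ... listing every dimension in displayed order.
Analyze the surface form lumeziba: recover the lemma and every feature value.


underlying: lu-omezib-a
TOR=ta - signalled by the affix -a
MOD=em - signalled by the affix lu-
check: luomeziba -> luomeziba -> luomeziba -> luomeziba -> lumeziba
lemma: omezib; TOR=ta; MOD=em


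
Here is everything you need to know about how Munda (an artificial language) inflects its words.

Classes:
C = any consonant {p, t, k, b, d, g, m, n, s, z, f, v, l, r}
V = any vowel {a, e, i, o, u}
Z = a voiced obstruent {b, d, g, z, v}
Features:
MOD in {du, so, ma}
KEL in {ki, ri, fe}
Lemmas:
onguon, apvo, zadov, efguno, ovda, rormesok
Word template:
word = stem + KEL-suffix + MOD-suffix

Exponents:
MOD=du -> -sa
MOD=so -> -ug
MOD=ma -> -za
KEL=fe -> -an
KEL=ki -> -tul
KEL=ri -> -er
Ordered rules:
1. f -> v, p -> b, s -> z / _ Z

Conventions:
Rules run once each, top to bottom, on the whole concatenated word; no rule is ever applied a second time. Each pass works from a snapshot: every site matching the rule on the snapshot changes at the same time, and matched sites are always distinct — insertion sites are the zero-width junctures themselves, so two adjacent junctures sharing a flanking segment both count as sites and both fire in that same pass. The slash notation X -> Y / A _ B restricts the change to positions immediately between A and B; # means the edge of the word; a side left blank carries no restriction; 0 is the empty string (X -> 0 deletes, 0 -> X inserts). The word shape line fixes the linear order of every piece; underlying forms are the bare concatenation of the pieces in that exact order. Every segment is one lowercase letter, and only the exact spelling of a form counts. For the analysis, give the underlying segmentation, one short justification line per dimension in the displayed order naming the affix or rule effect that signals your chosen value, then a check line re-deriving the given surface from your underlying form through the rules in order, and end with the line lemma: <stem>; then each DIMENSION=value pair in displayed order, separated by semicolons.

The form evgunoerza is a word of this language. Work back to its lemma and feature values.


underlying: efguno-er-za
MOD=ma - signalled by the affix -za
KEL=ri - signalled by the affix -er
check: efgunoerza -> evgunoerza
lemma: efguno; MOD=ma; KEL=ri


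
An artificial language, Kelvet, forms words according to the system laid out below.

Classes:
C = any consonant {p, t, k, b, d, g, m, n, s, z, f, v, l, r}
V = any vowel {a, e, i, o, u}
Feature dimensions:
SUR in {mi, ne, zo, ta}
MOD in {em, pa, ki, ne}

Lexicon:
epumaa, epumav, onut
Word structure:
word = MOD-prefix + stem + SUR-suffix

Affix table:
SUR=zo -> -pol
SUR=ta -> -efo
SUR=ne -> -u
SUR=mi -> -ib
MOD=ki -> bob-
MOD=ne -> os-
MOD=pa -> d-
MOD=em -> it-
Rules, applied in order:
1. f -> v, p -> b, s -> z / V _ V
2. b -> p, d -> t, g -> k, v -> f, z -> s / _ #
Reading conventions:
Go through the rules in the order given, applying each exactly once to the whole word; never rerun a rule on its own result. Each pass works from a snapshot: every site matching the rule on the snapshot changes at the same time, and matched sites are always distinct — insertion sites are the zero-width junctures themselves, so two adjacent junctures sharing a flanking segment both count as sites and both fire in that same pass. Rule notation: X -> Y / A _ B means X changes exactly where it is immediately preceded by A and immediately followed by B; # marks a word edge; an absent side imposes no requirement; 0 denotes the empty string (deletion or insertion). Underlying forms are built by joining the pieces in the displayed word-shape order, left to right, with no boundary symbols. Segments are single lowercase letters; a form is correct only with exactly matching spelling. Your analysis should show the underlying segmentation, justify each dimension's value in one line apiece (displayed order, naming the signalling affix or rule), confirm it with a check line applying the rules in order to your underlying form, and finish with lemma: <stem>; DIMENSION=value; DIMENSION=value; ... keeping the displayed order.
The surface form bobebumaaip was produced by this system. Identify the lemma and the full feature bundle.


underlying: bob-epumaa-ib
SUR=mi - signalled by the affix -ib
MOD=ki - signalled by the affix bob-
check: bobepumaaib -> bobebumaaib -> bobebumaaip
lemma: epumaa; SUR=mi; MOD=ki


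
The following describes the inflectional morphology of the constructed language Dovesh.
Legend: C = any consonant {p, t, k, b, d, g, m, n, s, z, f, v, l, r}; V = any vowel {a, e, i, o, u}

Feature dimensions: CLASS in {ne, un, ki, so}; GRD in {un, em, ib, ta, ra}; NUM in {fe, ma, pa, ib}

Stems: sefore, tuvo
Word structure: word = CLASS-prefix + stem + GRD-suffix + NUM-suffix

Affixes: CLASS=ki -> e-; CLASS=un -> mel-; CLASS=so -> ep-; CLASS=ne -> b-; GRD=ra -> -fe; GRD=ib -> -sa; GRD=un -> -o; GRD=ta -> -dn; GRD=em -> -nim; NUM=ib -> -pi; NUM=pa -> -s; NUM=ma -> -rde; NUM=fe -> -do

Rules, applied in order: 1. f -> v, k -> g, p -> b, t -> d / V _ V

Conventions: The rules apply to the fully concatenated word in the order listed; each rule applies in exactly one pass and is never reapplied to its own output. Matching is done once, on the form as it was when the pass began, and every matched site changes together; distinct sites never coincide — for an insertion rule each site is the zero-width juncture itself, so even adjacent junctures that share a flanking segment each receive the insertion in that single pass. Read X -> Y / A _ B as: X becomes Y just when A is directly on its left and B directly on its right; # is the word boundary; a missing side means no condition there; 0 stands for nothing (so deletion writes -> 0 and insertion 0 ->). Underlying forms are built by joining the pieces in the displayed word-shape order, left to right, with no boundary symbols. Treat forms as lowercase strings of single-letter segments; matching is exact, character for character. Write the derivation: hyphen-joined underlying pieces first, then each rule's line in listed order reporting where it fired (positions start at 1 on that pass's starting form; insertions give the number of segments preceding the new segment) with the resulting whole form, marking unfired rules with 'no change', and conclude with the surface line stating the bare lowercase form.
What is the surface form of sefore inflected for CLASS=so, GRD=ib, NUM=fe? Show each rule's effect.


underlying: ep-sefore-sa-do
1. f -> v, k -> g, p -> b, t -> d / V _ V: fires at position(s) 5: epsevoresado
surface: epsevoresado


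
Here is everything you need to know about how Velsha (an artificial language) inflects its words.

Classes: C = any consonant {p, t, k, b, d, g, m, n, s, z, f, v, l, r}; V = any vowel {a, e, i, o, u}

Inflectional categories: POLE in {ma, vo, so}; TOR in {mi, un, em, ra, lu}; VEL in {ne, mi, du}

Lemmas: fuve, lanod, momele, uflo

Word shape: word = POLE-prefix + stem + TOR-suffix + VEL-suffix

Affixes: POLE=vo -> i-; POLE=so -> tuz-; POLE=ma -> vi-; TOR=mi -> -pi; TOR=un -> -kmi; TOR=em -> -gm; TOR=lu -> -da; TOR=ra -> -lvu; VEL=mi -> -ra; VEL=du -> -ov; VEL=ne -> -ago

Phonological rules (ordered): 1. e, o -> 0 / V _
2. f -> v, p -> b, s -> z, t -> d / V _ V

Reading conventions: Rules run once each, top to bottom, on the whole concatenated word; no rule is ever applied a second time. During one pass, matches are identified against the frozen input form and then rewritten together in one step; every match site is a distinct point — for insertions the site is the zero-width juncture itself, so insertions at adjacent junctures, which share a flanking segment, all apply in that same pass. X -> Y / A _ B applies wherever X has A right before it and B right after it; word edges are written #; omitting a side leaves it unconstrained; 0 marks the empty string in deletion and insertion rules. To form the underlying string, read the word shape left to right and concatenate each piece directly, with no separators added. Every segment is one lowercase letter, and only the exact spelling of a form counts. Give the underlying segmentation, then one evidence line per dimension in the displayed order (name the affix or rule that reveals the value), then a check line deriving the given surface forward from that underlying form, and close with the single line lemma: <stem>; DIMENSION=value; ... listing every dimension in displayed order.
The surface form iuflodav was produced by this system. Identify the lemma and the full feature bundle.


underlying: i-uflo-da-ov
POLE=vo - signalled by the affix i-
TOR=lu - signalled by the affix -da
VEL=du - signalled by the affix -ov
check: iuflodaov -> iuflodav -> iuflodav
lemma: uflo; POLE=vo; TOR=lu; VEL=du


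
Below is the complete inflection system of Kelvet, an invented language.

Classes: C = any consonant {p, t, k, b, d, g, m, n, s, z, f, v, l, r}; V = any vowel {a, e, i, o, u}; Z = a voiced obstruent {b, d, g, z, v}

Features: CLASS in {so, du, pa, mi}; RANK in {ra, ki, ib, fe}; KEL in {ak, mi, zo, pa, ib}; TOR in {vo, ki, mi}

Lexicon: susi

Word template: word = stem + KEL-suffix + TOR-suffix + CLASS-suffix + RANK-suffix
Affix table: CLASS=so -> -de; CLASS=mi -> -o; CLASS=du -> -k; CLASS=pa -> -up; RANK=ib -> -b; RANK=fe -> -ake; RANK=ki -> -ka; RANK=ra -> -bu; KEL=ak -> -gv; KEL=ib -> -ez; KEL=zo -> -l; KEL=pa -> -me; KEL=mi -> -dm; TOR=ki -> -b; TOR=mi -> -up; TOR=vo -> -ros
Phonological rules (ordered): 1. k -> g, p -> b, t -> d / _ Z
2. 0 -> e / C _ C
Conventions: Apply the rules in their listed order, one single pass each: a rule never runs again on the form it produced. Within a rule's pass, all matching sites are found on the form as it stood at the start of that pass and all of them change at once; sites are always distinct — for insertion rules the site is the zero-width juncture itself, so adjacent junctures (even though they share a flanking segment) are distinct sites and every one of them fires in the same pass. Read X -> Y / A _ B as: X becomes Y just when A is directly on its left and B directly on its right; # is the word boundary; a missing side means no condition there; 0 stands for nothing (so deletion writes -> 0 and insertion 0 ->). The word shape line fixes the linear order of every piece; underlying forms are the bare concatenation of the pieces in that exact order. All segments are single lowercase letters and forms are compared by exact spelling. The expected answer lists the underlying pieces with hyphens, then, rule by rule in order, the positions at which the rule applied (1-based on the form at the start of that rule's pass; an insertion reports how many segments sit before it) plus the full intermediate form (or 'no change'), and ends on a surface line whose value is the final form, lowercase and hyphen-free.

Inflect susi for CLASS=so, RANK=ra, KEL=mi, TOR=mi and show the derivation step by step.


underlying: susi-dm-up-de-bu
1. k -> g, p -> b, t -> d / _ Z: fires at position(s) 8: susidmubdebu
2. 0 -> e / C _ C: inserts after position(s) 5, 8: susidemubedebu
surface: susidemubedebu


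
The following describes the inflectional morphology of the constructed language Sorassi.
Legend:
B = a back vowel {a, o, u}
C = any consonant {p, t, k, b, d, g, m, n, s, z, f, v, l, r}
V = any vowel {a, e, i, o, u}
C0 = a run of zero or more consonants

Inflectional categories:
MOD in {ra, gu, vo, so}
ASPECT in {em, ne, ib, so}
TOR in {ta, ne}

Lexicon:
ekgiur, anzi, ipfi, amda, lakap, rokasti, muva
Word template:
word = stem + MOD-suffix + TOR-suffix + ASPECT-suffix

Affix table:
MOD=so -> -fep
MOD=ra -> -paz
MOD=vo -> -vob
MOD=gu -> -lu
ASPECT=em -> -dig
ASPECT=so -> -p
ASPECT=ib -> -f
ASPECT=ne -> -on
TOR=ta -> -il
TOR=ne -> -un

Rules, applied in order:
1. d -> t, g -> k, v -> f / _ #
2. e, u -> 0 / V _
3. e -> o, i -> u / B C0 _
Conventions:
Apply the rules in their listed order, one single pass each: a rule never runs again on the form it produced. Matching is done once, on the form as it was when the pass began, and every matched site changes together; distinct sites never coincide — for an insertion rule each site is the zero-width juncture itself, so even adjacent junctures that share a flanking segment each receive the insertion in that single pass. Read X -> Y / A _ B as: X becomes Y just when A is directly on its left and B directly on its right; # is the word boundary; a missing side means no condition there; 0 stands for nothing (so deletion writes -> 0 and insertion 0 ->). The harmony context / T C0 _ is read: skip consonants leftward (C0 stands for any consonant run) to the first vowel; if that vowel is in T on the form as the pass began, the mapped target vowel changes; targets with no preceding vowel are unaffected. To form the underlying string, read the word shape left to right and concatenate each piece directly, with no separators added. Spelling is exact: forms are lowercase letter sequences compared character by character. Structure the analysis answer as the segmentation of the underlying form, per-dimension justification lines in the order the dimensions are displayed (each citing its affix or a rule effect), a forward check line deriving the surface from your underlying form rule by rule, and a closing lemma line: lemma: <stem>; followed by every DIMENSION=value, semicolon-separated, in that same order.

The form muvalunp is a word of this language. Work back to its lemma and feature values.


underlying: muva-lu-un-p
MOD=gu - signalled by the affix -lu
ASPECT=so - signalled by the affix -p
TOR=ne - signalled by the affix -un
check: muvaluunp -> muvaluunp -> muvalunp -> muvalunp
lemma: muva; MOD=gu; ASPECT=so; TOR=ne


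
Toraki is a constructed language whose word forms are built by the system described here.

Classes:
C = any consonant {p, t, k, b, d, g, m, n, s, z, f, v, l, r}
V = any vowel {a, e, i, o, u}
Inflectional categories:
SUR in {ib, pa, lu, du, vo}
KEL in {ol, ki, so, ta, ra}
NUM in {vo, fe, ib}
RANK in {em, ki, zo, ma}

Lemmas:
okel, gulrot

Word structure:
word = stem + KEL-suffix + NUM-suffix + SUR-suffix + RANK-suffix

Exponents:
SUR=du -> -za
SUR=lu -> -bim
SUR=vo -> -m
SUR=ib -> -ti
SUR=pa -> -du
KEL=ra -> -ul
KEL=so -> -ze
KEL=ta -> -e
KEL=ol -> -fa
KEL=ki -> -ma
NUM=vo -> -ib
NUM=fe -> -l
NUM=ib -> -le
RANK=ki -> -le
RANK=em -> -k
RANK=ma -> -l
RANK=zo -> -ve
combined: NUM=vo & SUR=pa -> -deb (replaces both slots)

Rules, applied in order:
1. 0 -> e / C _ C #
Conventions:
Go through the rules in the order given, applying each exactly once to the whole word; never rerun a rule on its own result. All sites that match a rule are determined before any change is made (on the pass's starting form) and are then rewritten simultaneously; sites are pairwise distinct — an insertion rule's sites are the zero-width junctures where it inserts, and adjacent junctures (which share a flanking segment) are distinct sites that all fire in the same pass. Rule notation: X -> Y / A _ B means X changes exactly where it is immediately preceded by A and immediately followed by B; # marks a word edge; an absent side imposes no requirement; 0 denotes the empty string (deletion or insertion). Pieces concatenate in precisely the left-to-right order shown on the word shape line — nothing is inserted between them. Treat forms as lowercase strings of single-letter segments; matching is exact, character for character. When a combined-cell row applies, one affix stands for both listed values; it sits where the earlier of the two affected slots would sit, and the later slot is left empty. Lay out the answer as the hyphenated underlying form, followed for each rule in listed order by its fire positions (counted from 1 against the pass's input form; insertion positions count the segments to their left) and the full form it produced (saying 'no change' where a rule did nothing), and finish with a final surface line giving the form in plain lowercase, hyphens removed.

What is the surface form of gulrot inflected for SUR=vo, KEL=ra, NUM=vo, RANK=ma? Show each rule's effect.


underlying: gulrot-ul-ib-m-l
1. 0 -> e / C _ C #: inserts after position(s) 11: gulrotulibmel
surface: gulrotulibmel


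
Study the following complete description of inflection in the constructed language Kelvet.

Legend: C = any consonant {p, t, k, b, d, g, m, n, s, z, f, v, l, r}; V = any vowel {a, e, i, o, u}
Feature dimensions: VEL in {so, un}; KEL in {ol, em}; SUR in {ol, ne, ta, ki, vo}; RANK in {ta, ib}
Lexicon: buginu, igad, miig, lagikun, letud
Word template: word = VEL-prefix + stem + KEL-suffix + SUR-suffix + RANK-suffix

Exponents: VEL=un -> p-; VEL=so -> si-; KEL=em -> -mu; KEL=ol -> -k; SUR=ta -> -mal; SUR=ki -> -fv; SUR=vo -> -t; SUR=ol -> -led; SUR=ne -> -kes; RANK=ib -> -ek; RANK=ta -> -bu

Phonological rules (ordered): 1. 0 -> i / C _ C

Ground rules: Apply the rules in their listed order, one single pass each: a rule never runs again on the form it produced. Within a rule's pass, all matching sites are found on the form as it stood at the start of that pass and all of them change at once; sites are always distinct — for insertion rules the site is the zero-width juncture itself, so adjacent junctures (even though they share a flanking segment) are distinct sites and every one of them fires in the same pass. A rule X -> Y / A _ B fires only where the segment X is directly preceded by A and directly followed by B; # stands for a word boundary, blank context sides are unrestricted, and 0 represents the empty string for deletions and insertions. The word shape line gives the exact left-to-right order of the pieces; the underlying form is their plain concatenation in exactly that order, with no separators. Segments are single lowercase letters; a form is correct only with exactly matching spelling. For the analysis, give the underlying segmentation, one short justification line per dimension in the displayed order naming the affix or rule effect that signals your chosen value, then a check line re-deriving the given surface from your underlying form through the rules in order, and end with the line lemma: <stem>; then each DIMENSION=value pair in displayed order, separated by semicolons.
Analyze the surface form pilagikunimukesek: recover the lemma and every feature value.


underlying: p-lagikun-mu-kes-ek
VEL=un - signalled by the affix p-
KEL=em - signalled by the affix -mu
SUR=ne - signalled by the affix -kes
RANK=ib - signalled by the affix -ek
check: plagikunmukesek -> pilagikunimukesek
lemma: lagikun; VEL=un; KEL=em; SUR=ne; RANK=ib


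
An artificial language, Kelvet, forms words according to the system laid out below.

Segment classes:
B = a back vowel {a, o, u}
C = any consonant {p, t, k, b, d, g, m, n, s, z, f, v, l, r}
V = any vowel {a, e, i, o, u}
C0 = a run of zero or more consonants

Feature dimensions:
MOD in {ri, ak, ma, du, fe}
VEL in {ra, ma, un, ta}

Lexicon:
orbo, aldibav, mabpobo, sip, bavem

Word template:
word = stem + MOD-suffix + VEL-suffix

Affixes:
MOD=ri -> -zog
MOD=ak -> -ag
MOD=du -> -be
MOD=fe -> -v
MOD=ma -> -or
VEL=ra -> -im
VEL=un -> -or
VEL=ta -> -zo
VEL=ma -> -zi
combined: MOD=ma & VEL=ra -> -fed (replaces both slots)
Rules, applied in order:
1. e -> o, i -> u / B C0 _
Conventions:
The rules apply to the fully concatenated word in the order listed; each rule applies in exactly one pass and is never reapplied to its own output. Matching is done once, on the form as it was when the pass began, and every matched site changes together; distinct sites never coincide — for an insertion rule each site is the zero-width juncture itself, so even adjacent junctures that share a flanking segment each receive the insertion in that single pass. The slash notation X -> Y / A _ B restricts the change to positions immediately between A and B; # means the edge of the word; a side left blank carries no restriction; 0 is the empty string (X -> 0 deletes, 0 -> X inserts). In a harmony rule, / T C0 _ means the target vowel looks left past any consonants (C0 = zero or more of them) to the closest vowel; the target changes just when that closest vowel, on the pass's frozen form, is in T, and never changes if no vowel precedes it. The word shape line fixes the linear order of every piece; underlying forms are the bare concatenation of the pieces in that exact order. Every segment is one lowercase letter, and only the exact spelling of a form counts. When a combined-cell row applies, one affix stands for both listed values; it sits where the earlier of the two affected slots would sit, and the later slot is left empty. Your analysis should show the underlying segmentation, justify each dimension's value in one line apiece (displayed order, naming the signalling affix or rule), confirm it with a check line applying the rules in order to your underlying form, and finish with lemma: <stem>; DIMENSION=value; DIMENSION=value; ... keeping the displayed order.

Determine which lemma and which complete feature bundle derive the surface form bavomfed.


underlying: bavem-fed
MOD=ma - signalled by the combined affix row
VEL=ra - signalled by the combined affix row
check: bavemfed -> bavomfed
lemma: bavem; MOD=ma; VEL=ra


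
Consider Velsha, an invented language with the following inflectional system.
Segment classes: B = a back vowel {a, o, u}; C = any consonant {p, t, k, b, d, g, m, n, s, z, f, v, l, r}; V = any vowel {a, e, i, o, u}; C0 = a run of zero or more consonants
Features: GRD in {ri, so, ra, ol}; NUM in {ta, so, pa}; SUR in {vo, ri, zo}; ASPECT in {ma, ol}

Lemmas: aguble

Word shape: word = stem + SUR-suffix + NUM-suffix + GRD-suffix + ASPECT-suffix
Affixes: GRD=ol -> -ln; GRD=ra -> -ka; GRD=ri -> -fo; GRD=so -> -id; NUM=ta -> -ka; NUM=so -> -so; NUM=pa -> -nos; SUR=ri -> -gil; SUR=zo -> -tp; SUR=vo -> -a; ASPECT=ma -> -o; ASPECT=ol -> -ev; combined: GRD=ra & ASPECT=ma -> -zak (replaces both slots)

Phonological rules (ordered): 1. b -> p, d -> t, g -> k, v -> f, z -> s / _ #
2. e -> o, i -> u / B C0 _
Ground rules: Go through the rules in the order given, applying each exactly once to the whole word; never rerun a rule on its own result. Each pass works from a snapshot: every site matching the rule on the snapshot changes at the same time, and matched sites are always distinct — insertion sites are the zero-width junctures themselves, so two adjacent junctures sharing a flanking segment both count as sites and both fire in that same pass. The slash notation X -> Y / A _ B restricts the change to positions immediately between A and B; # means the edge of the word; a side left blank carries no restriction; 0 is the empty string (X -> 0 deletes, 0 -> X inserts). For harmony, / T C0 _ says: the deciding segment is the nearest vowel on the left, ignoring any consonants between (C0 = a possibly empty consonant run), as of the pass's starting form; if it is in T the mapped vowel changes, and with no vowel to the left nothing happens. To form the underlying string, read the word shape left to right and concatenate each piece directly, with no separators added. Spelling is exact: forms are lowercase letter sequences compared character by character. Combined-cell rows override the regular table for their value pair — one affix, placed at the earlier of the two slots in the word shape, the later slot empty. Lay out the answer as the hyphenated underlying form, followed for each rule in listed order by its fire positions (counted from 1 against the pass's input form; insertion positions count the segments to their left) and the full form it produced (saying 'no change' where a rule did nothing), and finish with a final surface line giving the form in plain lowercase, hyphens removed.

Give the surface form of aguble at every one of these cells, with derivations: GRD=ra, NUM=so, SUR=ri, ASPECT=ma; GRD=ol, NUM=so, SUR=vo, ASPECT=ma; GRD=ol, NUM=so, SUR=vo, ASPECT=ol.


cell GRD=ra, NUM=so, SUR=ri, ASPECT=ma:
underlying: aguble-gil-so-zak
1. b -> p, d -> t, g -> k, v -> f, z -> s / _ #: no change
2. e -> o, i -> u / B C0 _: fires at position(s) 6: agublogilsozak
surface: agublogilsozak

cell GRD=ol, NUM=so, SUR=vo, ASPECT=ma:
underlying: aguble-a-so-ln-o
1. b -> p, d -> t, g -> k, v -> f, z -> s / _ #: no change
2. e -> o, i -> u / B C0 _: fires at position(s) 6: agubloasolno
surface: agubloasolno

cell GRD=ol, NUM=so, SUR=vo, ASPECT=ol:
underlying: aguble-a-so-ln-ev
1. b -> p, d -> t, g -> k, v -> f, z -> s / _ #: fires at position(s) 13: agubleasolnef
2. e -> o, i -> u / B C0 _: fires at position(s) 6, 12: agubloasolnof
surface: agubloasolnof


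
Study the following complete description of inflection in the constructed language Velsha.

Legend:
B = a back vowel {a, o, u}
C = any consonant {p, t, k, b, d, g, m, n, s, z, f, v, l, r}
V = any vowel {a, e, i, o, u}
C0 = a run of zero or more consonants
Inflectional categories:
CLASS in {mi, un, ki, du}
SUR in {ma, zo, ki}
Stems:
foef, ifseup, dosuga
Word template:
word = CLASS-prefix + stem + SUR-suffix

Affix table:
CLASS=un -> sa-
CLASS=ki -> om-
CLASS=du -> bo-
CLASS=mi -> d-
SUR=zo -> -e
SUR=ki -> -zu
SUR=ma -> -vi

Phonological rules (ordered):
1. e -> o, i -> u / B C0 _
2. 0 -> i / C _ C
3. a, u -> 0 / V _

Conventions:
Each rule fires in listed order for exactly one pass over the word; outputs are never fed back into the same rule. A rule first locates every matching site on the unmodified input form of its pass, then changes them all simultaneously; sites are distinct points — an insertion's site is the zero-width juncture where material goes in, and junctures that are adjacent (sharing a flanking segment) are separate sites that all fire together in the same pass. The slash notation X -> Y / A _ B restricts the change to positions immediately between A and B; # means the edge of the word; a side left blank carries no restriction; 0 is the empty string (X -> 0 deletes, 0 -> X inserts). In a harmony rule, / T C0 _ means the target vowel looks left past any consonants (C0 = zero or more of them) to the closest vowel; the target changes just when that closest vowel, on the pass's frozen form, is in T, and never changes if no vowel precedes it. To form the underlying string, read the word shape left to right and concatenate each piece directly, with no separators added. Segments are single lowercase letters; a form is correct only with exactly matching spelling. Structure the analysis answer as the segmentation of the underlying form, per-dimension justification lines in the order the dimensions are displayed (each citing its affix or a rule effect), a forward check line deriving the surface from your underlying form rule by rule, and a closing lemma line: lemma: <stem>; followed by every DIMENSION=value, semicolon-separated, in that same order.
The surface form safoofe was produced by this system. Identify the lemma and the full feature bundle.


underlying: sa-foef-e
CLASS=un - signalled by the affix sa-
SUR=zo - signalled by the affix -e
check: safoefe -> safoofe -> safoofe -> safoofe
lemma: foef; CLASS=un; SUR=zo


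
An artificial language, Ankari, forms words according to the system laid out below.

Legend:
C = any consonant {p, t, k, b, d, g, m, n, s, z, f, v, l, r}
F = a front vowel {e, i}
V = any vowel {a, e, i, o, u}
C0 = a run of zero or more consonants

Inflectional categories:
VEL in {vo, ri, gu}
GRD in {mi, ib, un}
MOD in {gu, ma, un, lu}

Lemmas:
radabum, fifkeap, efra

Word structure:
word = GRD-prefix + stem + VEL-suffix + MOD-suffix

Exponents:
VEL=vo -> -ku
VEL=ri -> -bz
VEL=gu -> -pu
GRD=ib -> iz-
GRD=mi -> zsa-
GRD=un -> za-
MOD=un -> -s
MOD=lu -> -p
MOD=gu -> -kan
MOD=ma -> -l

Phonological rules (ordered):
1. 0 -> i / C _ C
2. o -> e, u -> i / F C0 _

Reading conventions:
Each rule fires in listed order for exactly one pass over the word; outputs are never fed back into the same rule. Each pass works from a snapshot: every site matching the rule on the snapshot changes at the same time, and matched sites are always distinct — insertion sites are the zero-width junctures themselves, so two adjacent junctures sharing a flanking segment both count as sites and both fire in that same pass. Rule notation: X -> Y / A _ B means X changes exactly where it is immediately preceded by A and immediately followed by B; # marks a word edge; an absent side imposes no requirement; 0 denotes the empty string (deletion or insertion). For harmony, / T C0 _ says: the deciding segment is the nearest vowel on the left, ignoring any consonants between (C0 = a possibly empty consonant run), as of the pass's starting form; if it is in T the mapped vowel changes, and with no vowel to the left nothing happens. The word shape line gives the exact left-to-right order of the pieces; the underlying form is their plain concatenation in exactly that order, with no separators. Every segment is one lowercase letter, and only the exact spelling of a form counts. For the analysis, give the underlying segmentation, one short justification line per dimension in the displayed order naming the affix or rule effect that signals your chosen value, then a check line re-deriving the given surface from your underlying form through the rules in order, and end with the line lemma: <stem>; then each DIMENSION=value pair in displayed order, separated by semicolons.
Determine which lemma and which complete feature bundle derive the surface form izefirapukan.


underlying: iz-efra-pu-kan
VEL=gu - signalled by the affix -pu
GRD=ib - signalled by the affix iz-
MOD=gu - signalled by the affix -kan
check: izefrapukan -> izefirapukan -> izefirapukan
lemma: efra; VEL=gu; GRD=ib; MOD=gu


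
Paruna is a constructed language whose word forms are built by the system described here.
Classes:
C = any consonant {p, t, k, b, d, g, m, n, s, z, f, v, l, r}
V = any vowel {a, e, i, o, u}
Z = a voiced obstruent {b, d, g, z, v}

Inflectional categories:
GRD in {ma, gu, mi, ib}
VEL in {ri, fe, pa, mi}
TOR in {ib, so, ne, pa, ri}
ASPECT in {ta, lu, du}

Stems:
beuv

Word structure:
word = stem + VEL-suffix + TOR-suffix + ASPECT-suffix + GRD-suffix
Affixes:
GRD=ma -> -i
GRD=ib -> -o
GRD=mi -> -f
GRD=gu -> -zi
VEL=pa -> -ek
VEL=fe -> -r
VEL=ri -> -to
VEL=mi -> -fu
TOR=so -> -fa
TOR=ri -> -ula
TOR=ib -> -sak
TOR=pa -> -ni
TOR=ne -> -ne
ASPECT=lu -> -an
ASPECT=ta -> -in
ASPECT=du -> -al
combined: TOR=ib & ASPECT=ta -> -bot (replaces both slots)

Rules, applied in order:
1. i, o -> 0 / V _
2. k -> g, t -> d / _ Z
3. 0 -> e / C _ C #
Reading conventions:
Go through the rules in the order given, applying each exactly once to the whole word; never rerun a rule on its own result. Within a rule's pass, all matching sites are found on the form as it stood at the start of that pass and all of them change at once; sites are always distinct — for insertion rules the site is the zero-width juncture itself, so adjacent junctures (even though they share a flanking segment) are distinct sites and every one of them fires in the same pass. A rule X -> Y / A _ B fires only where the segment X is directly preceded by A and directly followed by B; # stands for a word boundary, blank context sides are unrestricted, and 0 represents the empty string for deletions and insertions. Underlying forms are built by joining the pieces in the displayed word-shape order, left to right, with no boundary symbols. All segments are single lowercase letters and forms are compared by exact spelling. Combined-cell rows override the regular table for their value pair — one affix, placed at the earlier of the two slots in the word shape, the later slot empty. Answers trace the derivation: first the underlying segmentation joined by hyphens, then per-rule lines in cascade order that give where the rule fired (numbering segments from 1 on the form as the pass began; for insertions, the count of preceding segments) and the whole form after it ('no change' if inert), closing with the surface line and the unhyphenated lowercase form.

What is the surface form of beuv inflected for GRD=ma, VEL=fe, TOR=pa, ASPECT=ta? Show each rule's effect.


underlying: beuv-r-ni-in-i
1. i, o -> 0 / V _: fires at position(s) 8: beuvrnini
2. k -> g, t -> d / _ Z: no change
3. 0 -> e / C _ C #: no change
surface: beuvrnini


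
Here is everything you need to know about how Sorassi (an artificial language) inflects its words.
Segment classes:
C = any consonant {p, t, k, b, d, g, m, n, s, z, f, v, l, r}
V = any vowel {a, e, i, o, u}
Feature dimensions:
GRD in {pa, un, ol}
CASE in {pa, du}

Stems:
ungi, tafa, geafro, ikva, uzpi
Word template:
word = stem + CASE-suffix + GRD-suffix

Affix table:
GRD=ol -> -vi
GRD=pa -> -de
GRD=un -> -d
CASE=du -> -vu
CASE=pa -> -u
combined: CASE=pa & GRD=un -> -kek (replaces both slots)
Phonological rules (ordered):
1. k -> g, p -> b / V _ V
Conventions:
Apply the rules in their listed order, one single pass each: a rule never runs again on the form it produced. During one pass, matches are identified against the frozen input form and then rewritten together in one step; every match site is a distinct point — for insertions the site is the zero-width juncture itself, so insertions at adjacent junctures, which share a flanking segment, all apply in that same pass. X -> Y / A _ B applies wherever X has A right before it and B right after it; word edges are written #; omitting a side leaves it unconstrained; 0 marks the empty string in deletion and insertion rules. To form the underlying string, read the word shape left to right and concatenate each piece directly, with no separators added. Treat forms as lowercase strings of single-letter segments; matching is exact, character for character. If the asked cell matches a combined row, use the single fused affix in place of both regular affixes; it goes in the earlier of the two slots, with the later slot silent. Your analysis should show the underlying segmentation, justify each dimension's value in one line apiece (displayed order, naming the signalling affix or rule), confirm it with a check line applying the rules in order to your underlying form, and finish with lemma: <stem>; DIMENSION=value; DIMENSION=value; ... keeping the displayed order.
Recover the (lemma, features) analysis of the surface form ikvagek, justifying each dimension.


underlying: ikva-kek
GRD=un - signalled by the combined affix row
CASE=pa - signalled by the combined affix row
check: ikvakek -> ikvagek
lemma: ikva; GRD=un; CASE=pa


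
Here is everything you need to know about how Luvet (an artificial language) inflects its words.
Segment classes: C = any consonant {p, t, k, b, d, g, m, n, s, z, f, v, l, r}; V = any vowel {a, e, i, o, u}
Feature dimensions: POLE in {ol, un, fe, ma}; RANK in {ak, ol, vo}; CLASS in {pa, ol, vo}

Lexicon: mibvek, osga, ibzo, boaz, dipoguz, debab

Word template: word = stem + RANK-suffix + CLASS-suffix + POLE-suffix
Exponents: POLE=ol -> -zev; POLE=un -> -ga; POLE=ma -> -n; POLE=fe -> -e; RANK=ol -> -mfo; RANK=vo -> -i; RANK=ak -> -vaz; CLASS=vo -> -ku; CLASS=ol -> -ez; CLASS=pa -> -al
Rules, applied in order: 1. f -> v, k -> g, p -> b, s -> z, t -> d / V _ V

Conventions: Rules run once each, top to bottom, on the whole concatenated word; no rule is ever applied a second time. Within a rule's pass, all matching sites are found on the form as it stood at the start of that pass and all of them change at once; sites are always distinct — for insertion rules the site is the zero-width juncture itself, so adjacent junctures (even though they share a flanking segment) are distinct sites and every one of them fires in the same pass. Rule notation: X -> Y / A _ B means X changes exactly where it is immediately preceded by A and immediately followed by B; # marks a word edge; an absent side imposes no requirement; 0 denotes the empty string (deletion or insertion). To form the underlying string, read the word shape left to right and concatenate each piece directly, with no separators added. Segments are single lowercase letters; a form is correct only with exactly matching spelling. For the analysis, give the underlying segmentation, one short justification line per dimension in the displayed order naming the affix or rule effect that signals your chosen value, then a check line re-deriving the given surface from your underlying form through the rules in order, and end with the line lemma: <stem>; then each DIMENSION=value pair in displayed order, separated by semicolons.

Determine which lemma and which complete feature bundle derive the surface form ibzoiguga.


underlying: ibzo-i-ku-ga
POLE=un - signalled by the affix -ga
RANK=vo - signalled by the affix -i
CLASS=vo - signalled by the affix -ku
check: ibzoikuga -> ibzoiguga
lemma: ibzo; POLE=un; RANK=vo; CLASS=vo
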